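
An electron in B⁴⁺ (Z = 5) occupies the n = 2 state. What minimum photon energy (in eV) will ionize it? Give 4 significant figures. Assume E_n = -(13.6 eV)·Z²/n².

E_n = −13.6 Z²/n² = −340.0/n² eV for Z = 5.
E_2 = −340.0/4 = −85.00 eV, so ionization (to E = 0) requires 85.00 eV.

85.00 eV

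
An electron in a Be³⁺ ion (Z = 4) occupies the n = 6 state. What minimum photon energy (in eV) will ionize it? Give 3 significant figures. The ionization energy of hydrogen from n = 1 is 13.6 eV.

E_n = −13.6 Z²/n² = −217.6/n² eV for Z = 4.
E_6 = −217.6/36 = −6.04 eV, so ionization (to E = 0) requires 6.04 eV.

6.04 eV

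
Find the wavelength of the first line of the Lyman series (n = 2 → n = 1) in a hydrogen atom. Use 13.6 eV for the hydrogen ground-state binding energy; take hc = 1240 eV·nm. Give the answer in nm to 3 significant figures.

The Lyman series terminates on n_f = 1; the first line has n_i = 1+1 = 2.
ΔE = 13.60 × (1/1² − 1/2²) = 10.20 eV.
λ = 1240 / 10.20 = 122 nm.

122 nm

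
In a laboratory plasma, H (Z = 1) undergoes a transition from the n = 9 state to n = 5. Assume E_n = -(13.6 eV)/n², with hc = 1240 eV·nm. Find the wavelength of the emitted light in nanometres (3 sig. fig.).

ΔE = 13.60 × (1/5² − 1/9²) = 13.60 × 0.02765 = 0.3761 eV.
λ = hc/ΔE = 1240 / 0.3761 = 3300 nm.
This line belongs to the Pfund series.

3300 nm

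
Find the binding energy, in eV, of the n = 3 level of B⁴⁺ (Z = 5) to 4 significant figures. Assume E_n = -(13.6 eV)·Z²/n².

37.78 eV

E_n = −13.6 Z²/n² = −340.0/n² eV for Z = 5.
E_3 = −340.0/9 = −37.78 eV, so ionization (to E = 0) requires 37.78 eV.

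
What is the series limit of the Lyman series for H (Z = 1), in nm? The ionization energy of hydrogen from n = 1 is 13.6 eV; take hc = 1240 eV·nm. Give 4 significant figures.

91.18 nm

The Lyman series has lower level n_f = 1; the series limit corresponds to n_i → ∞.
ΔE_max = 13.6 × 1 / 1² = 13.60 eV.
λ_min = 1240 / 13.60 = 91.18 nm.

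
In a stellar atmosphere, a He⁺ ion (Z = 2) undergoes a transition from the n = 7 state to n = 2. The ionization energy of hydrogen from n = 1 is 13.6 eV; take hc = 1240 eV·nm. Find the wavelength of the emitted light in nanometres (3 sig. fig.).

For Z = 2 the level energies scale as Z², so the effective Rydberg energy is 13.6 × 4 = 54.40 eV.
ΔE = 54.40 × (1/2² − 1/7²) = 54.40 × 0.2296 = 12.49 eV.
λ = hc/ΔE = 1240 / 12.49 = 99.3 nm.

99.3 nm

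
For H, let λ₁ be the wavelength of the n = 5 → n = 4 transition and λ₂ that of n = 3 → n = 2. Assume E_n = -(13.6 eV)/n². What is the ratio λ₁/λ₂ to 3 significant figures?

6.17

λ ∝ 1/ΔE ∝ 1/(1/n_f² − 1/n_i²), and the Z² and hc factors cancel in the ratio.
λ₁/λ₂ = (1/2² − 1/3²)/(1/4² − 1/5²) = 0.1389/0.02250 = 6.17.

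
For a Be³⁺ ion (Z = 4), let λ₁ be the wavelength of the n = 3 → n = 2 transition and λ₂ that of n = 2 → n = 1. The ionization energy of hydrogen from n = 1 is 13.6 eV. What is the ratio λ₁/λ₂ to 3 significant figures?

λ ∝ 1/ΔE ∝ 1/(1/n_f² − 1/n_i²), and the Z² and hc factors cancel in the ratio.
λ₁/λ₂ = (1/1² − 1/2²)/(1/2² − 1/3²) = 0.7500/0.1389 = 5.40.

5.40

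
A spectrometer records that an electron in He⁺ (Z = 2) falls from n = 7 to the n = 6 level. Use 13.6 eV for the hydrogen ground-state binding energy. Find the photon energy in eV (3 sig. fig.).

The Bohr energies scale as Z², so for Z = 2: E_n = −54.40/n² eV.
E_7 = −54.40/49 = −1.110 eV and E_6 = −54.40/36 = −1.511 eV.
The photon energy is |E_7 − E_6| = 0.401 eV.

0.401 eV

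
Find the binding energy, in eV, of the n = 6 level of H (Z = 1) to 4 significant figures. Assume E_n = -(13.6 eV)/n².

0.3778 eV

E_6 = −13.60/36 = −0.3778 eV, so ionization (to E = 0) requires 0.3778 eV.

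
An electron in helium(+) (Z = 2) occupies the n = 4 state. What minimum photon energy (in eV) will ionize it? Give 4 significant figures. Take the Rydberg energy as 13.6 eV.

E_n = −13.6 Z²/n² = −54.40/n² eV for Z = 2.
E_4 = −54.40/16 = −3.400 eV, so ionization (to E = 0) requires 3.400 eV.

3.400 eV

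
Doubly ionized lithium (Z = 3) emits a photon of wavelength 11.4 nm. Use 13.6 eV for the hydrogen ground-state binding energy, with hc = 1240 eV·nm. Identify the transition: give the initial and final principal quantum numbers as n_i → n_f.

The photon energy is ΔE = hc/λ = 1240 / 11.4 = 108.8 eV.
With Z = 3, ΔE = 122.4 × (1/n_f² − 1/n_i²), so 1/n_f² − 1/n_i² = 0.8887.
Trying n_f = 1 gives 1/n_i² = 0.1113, i.e. n_i ≈ 3; this pair matches.

n_i = 3, n_f = 1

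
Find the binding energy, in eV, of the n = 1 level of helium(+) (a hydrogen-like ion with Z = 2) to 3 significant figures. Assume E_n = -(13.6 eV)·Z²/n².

54.4 eV

E_n = −13.6 Z²/n² = −54.40/n² eV for Z = 2.
E_1 = −54.40/1 = −54.4 eV, so ionization (to E = 0) requires 54.4 eV.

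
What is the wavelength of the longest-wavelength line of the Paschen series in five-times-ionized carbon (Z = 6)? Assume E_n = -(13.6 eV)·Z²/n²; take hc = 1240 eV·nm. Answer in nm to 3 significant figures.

The Paschen series terminates on n_f = 3; the first line has n_i = 3+1 = 4.
ΔE = 489.6 × (1/3² − 1/4²) = 23.80 eV.
λ = 1240 / 23.80 = 52.1 nm.

52.1 nm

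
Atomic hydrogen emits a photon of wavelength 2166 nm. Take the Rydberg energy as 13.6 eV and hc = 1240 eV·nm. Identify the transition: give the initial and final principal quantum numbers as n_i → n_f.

The photon energy is ΔE = hc/λ = 1240 / 2166 = 0.5725 eV.
With Z = 1, ΔE = 13.60 × (1/n_f² − 1/n_i²), so 1/n_f² − 1/n_i² = 0.04209.
Trying n_f = 4 gives 1/n_i² = 0.02041, i.e. n_i ≈ 7; this pair matches.

n_i = 7, n_f = 4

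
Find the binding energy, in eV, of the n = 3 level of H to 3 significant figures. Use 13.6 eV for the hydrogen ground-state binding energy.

E_3 = −13.60/9 = −1.51 eV, so ionization (to E = 0) requires 1.51 eV.

1.51 eV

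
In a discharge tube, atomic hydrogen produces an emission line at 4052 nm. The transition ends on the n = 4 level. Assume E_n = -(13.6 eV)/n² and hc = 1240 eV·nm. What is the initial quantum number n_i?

The photon energy is ΔE = hc/λ = 1240 / 4052 = 0.3060 eV.
With Z = 1, ΔE = 13.60 × (1/n_f² − 1/n_i²), so 1/n_f² − 1/n_i² = 0.02250.
With n_f = 4: 1/n_i² = 1/16 − 0.02250 = 0.04000, so n_i ≈ 5.00.

n_i = 5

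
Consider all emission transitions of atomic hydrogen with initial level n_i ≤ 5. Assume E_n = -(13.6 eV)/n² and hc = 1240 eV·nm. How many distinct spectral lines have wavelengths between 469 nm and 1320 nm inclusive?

3

Enumerate all n_i → n_f pairs with 1 ≤ n_f < n_i ≤ 5 and compute λ = 1240 / [13.6·1·(1/n_f² − 1/n_i²)].
Lines falling in [469, 1320] nm: 4→2 (486.3 nm), 3→2 (656.5 nm), 5→3 (1282 nm).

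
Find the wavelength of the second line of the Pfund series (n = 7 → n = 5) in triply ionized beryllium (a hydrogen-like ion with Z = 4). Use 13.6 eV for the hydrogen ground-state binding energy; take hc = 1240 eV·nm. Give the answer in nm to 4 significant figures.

290.9 nm

The Pfund series terminates on n_f = 5; the second line has n_i = 5+2 = 7.
ΔE = 217.6 × (1/5² − 1/7²) = 4.263 eV.
λ = 1240 / 4.263 = 290.9 nm.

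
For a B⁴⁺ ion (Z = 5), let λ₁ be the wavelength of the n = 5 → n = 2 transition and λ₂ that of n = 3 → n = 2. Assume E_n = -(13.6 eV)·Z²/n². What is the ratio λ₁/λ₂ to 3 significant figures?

0.661

λ ∝ 1/ΔE ∝ 1/(1/n_f² − 1/n_i²), and the Z² and hc factors cancel in the ratio.
λ₁/λ₂ = (1/2² − 1/3²)/(1/2² − 1/5²) = 0.1389/0.2100 = 0.661.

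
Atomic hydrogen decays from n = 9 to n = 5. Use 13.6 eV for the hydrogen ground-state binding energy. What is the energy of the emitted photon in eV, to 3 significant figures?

0.376 eV

E_9 = −13.60/81 = −0.1679 eV and E_5 = −13.60/25 = −0.5440 eV.
The photon energy is |E_9 − E_5| = 0.376 eV.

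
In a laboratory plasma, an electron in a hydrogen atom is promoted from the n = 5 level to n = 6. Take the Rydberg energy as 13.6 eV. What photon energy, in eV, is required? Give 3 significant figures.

E_6 = −13.60/36 = −0.3778 eV and E_5 = −13.60/25 = −0.5440 eV.
The photon energy is |E_6 − E_5| = 0.166 eV.

0.166 eV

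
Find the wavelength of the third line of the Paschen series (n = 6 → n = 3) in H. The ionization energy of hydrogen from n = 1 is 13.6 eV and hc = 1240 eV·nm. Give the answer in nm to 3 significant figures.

1090 nm

The Paschen series terminates on n_f = 3; the third line has n_i = 3+3 = 6.
ΔE = 13.60 × (1/3² − 1/6²) = 1.133 eV.
λ = 1240 / 1.133 = 1090 nm.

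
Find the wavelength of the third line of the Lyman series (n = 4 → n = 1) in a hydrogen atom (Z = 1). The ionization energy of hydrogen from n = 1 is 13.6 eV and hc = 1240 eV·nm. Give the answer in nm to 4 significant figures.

The Lyman series terminates on n_f = 1; the third line has n_i = 1+3 = 4.
ΔE = 13.60 × (1/1² − 1/4²) = 12.75 eV.
λ = 1240 / 12.75 = 97.25 nm.

97.25 nm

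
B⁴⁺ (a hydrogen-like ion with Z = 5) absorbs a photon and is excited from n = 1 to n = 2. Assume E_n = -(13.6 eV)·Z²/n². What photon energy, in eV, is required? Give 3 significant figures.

The Bohr energies scale as Z², so for Z = 5: E_n = −340.0/n² eV.
E_2 = −340.0/4 = −85.00 eV and E_1 = −340.0/1 = −340.0 eV.
The photon energy is |E_2 − E_1| = 255 eV.

255 eV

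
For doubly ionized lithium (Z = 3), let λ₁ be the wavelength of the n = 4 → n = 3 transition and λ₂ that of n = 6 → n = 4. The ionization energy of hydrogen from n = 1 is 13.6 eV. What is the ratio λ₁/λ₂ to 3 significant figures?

λ ∝ 1/ΔE ∝ 1/(1/n_f² − 1/n_i²), and the Z² and hc factors cancel in the ratio.
λ₁/λ₂ = (1/4² − 1/6²)/(1/3² − 1/4²) = 0.03472/0.04861 = 0.714.

0.714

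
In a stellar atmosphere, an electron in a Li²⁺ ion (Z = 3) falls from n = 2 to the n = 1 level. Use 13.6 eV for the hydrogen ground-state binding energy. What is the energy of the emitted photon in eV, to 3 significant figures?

91.8 eV

The Bohr energies scale as Z², so for Z = 3: E_n = −122.4/n² eV.
E_2 = −122.4/4 = −30.60 eV and E_1 = −122.4/1 = −122.4 eV.
The photon energy is |E_2 − E_1| = 91.8 eV.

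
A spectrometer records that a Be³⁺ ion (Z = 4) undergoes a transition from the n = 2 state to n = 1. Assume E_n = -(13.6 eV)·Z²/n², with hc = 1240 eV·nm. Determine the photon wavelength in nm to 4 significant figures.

For Z = 4 the level energies scale as Z², so the effective Rydberg energy is 13.6 × 16 = 217.6 eV.
ΔE = 217.6 × (1/1² − 1/2²) = 217.6 × 0.7500 = 163.2 eV.
λ = hc/ΔE = 1240 / 163.2 = 7.598 nm.

7.598 nm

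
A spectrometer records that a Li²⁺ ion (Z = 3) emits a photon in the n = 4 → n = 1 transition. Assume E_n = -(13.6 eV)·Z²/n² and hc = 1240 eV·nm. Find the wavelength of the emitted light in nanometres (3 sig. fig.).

For Z = 3 the level energies scale as Z², so the effective Rydberg energy is 13.6 × 9 = 122.4 eV.
ΔE = 122.4 × (1/1² − 1/4²) = 122.4 × 0.9375 = 114.8 eV.
λ = hc/ΔE = 1240 / 114.8 = 10.8 nm.

10.8 nm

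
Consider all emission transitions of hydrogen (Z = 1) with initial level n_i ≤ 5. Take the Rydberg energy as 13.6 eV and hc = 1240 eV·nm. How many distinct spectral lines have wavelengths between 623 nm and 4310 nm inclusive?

4

Enumerate all n_i → n_f pairs with 1 ≤ n_f < n_i ≤ 5 and compute λ = 1240 / [13.6·1·(1/n_f² − 1/n_i²)].
Lines falling in [623, 4310] nm: 3→2 (656.5 nm), 5→3 (1282 nm), 4→3 (1876 nm), 5→4 (4052 nm).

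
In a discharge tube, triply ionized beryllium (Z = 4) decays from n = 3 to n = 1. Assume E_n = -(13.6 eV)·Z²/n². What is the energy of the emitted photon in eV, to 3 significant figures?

193 eV

The Bohr energies scale as Z², so for Z = 4: E_n = −217.6/n² eV.
E_3 = −217.6/9 = −24.18 eV and E_1 = −217.6/1 = −217.6 eV.
The photon energy is |E_3 − E_1| = 193 eV.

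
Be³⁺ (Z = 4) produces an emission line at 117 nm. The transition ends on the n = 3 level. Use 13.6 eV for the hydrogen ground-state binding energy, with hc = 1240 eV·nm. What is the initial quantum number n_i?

n_i = 4

The photon energy is ΔE = hc/λ = 1240 / 117 = 10.60 eV.
With Z = 4, ΔE = 217.6 × (1/n_f² − 1/n_i²), so 1/n_f² − 1/n_i² = 0.04871.
With n_f = 3: 1/n_i² = 1/9 − 0.04871 = 0.06241, so n_i ≈ 4.00.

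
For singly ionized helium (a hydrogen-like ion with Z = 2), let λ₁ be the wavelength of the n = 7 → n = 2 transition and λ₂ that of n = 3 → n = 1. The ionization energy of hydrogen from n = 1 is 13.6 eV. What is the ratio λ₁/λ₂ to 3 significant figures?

λ ∝ 1/ΔE ∝ 1/(1/n_f² − 1/n_i²), and the Z² and hc factors cancel in the ratio.
λ₁/λ₂ = (1/1² − 1/3²)/(1/2² − 1/7²) = 0.8889/0.2296 = 3.87.

3.87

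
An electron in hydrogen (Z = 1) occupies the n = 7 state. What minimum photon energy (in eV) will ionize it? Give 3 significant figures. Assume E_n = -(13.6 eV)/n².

0.278 eV

E_7 = −13.60/49 = −0.278 eV, so ionization (to E = 0) requires 0.278 eV.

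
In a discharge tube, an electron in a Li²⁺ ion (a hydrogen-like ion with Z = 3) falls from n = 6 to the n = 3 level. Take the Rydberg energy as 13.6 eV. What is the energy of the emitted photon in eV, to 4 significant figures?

The Bohr energies scale as Z², so for Z = 3: E_n = −122.4/n² eV.
E_6 = −122.4/36 = −3.400 eV and E_3 = −122.4/9 = −13.60 eV.
The photon energy is |E_6 − E_3| = 10.20 eV.

10.20 eV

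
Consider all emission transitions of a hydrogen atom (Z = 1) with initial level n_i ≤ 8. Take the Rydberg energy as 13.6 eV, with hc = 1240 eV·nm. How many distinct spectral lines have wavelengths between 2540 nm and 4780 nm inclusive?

4

Enumerate all n_i → n_f pairs with 1 ≤ n_f < n_i ≤ 8 and compute λ = 1240 / [13.6·1·(1/n_f² − 1/n_i²)].
Lines falling in [2540, 4780] nm: 6→4 (2626 nm), 8→5 (3741 nm), 5→4 (4052 nm), 7→5 (4654 nm).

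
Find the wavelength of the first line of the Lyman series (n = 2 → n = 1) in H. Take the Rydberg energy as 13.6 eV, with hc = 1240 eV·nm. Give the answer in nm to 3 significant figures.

122 nm

The Lyman series terminates on n_f = 1; the first line has n_i = 1+1 = 2.
ΔE = 13.60 × (1/1² − 1/2²) = 10.20 eV.
λ = 1240 / 10.20 = 122 nm.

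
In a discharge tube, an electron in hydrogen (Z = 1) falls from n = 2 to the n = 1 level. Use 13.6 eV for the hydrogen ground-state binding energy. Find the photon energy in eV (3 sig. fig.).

E_2 = −13.60/4 = −3.400 eV and E_1 = −13.60/1 = −13.60 eV.
The photon energy is |E_2 − E_1| = 10.2 eV.

10.2 eV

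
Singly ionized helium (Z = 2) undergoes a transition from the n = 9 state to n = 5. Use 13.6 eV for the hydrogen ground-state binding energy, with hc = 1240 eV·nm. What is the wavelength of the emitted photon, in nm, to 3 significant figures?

824 nm

For Z = 2 the level energies scale as Z², so the effective Rydberg energy is 13.6 × 4 = 54.40 eV.
ΔE = 54.40 × (1/5² − 1/9²) = 54.40 × 0.02765 = 1.504 eV.
λ = hc/ΔE = 1240 / 1.504 = 824 nm.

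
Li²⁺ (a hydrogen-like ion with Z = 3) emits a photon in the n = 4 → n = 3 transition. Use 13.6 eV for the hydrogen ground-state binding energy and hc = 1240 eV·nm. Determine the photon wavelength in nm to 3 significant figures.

208 nm

For Z = 3 the level energies scale as Z², so the effective Rydberg energy is 13.6 × 9 = 122.4 eV.
ΔE = 122.4 × (1/3² − 1/4²) = 122.4 × 0.04861 = 5.950 eV.
λ = hc/ΔE = 1240 / 5.950 = 208 nm.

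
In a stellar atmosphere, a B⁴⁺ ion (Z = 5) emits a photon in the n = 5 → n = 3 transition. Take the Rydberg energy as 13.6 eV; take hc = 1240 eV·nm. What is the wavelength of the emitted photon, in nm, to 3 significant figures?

51.3 nm

For Z = 5 the level energies scale as Z², so the effective Rydberg energy is 13.6 × 25 = 340.0 eV.
ΔE = 340.0 × (1/3² − 1/5²) = 340.0 × 0.07111 = 24.18 eV.
λ = hc/ΔE = 1240 / 24.18 = 51.3 nm.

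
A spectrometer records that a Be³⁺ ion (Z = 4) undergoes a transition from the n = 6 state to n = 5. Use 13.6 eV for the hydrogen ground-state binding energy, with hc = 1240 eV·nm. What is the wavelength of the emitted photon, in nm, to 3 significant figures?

466 nm

For Z = 4 the level energies scale as Z², so the effective Rydberg energy is 13.6 × 16 = 217.6 eV.
ΔE = 217.6 × (1/5² − 1/6²) = 217.6 × 0.01222 = 2.660 eV.
λ = hc/ΔE = 1240 / 2.660 = 466 nm.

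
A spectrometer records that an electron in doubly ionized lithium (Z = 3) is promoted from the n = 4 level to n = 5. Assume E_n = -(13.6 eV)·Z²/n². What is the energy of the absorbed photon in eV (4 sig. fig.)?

The Bohr energies scale as Z², so for Z = 3: E_n = −122.4/n² eV.
E_5 = −122.4/25 = −4.896 eV and E_4 = −122.4/16 = −7.650 eV.
The photon energy is |E_5 − E_4| = 2.754 eV.

2.754 eV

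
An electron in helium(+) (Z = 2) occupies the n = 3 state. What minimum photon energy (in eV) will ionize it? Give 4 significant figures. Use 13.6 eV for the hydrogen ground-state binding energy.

6.044 eV

E_n = −13.6 Z²/n² = −54.40/n² eV for Z = 2.
E_3 = −54.40/9 = −6.044 eV, so ionization (to E = 0) requires 6.044 eV.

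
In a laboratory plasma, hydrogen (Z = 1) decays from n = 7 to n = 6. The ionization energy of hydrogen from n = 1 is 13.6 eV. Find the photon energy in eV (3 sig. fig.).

0.100 eV

E_7 = −13.60/49 = −0.2776 eV and E_6 = −13.60/36 = −0.3778 eV.
The photon energy is |E_7 − E_6| = 0.100 eV.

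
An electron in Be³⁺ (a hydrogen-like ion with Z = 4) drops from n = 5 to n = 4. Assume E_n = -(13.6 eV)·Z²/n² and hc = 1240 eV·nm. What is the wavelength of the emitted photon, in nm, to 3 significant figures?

For Z = 4 the level energies scale as Z², so the effective Rydberg energy is 13.6 × 16 = 217.6 eV.
ΔE = 217.6 × (1/4² − 1/5²) = 217.6 × 0.02250 = 4.896 eV.
λ = hc/ΔE = 1240 / 4.896 = 253 nm.

253 nm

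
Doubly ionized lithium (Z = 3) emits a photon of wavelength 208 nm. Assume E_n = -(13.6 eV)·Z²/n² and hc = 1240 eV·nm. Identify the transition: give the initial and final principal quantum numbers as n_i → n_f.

The photon energy is ΔE = hc/λ = 1240 / 208 = 5.962 eV.
With Z = 3, ΔE = 122.4 × (1/n_f² − 1/n_i²), so 1/n_f² − 1/n_i² = 0.04871.
Trying n_f = 3 gives 1/n_i² = 0.06241, i.e. n_i ≈ 4; this pair matches.

n_i = 4, n_f = 3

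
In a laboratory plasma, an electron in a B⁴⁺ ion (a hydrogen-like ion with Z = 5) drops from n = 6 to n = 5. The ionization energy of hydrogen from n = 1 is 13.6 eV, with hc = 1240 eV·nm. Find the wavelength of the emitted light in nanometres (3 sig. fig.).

298 nm

For Z = 5 the level energies scale as Z², so the effective Rydberg energy is 13.6 × 25 = 340.0 eV.
ΔE = 340.0 × (1/5² − 1/6²) = 340.0 × 0.01222 = 4.156 eV.
λ = hc/ΔE = 1240 / 4.156 = 298 nm.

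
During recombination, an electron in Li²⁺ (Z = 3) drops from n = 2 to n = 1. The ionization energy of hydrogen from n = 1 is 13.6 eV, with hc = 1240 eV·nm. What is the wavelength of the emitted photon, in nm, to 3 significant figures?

For Z = 3 the level energies scale as Z², so the effective Rydberg energy is 13.6 × 9 = 122.4 eV.
ΔE = 122.4 × (1/1² − 1/2²) = 122.4 × 0.7500 = 91.80 eV.
λ = hc/ΔE = 1240 / 91.80 = 13.5 nm.

13.5 nm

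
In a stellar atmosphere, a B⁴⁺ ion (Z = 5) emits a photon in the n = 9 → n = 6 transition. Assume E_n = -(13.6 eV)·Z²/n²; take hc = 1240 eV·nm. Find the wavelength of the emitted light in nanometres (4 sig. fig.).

For Z = 5 the level energies scale as Z², so the effective Rydberg energy is 13.6 × 25 = 340.0 eV.
ΔE = 340.0 × (1/6² − 1/9²) = 340.0 × 0.01543 = 5.247 eV.
λ = hc/ΔE = 1240 / 5.247 = 236.3 nm.

236.3 nm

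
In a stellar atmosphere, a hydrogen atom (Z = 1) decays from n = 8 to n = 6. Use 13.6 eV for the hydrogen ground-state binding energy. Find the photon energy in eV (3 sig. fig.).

0.165 eV

E_8 = −13.60/64 = −0.2125 eV and E_6 = −13.60/36 = −0.3778 eV.
The photon energy is |E_8 − E_6| = 0.165 eV.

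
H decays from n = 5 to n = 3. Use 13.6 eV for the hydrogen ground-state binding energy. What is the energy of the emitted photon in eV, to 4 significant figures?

E_5 = −13.60/25 = −0.5440 eV and E_3 = −13.60/9 = −1.511 eV.
The photon energy is |E_5 − E_3| = 0.9671 eV.

0.9671 eV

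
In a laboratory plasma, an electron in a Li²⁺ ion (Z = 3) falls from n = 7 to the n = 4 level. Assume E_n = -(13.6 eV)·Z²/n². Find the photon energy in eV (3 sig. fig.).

The Bohr energies scale as Z², so for Z = 3: E_n = −122.4/n² eV.
E_7 = −122.4/49 = −2.498 eV and E_4 = −122.4/16 = −7.650 eV.
The photon energy is |E_7 − E_4| = 5.15 eV.

5.15 eV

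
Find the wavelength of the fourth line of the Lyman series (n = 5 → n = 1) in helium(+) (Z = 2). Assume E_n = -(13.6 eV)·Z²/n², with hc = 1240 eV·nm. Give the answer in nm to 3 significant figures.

The Lyman series terminates on n_f = 1; the fourth line has n_i = 1+4 = 5.
ΔE = 54.40 × (1/1² − 1/5²) = 52.22 eV.
λ = 1240 / 52.22 = 23.7 nm.

23.7 nm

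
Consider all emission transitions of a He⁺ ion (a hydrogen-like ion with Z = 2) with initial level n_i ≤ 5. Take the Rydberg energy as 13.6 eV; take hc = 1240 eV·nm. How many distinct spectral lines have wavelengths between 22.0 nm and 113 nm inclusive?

Enumerate all n_i → n_f pairs with 1 ≤ n_f < n_i ≤ 5 and compute λ = 1240 / [13.6·4·(1/n_f² − 1/n_i²)].
Lines falling in [22.0, 113] nm: 5→1 (23.74 nm), 4→1 (24.31 nm), 3→1 (25.64 nm), 2→1 (30.39 nm), 5→2 (108.5 nm).

5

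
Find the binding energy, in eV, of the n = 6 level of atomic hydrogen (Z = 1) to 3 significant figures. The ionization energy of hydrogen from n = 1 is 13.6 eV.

0.378 eV

E_6 = −13.60/36 = −0.378 eV, so ionization (to E = 0) requires 0.378 eV.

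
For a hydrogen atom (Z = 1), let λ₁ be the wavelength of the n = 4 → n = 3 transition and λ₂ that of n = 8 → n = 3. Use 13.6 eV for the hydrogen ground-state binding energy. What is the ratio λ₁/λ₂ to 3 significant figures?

λ ∝ 1/ΔE ∝ 1/(1/n_f² − 1/n_i²), and the Z² and hc factors cancel in the ratio.
λ₁/λ₂ = (1/3² − 1/8²)/(1/3² − 1/4²) = 0.09549/0.04861 = 1.96.

1.96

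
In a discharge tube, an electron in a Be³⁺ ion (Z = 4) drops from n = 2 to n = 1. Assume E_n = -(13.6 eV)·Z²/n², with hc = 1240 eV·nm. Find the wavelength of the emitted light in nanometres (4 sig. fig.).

For Z = 4 the level energies scale as Z², so the effective Rydberg energy is 13.6 × 16 = 217.6 eV.
ΔE = 217.6 × (1/1² − 1/2²) = 217.6 × 0.7500 = 163.2 eV.
λ = hc/ΔE = 1240 / 163.2 = 7.598 nm.

7.598 nm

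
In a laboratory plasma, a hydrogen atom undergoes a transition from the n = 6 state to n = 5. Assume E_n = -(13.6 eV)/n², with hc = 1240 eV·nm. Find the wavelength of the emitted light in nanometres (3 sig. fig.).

7460 nm

ΔE = 13.60 × (1/5² − 1/6²) = 13.60 × 0.01222 = 0.1662 eV.
λ = hc/ΔE = 1240 / 0.1662 = 7460 nm.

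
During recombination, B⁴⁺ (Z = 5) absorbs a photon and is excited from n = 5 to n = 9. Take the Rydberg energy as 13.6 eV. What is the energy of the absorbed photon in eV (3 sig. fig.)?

The Bohr energies scale as Z², so for Z = 5: E_n = −340.0/n² eV.
E_9 = −340.0/81 = −4.198 eV and E_5 = −340.0/25 = −13.60 eV.
The photon energy is |E_9 − E_5| = 9.40 eV.

9.40 eV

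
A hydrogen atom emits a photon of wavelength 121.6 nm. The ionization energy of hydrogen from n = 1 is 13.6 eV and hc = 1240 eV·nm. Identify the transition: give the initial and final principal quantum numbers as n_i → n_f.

n_i = 2, n_f = 1

The photon energy is ΔE = hc/λ = 1240 / 121.6 = 10.20 eV.
With Z = 1, ΔE = 13.60 × (1/n_f² − 1/n_i²), so 1/n_f² − 1/n_i² = 0.7498.
Trying n_f = 1 gives 1/n_i² = 0.2502, i.e. n_i ≈ 2; this pair matches.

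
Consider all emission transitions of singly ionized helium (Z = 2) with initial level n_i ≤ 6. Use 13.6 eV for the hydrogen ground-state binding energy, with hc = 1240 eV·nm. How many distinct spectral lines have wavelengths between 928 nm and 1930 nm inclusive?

2

Enumerate all n_i → n_f pairs with 1 ≤ n_f < n_i ≤ 6 and compute λ = 1240 / [13.6·4·(1/n_f² − 1/n_i²)].
Lines falling in [928, 1930] nm: 5→4 (1013 nm), 6→5 (1865 nm).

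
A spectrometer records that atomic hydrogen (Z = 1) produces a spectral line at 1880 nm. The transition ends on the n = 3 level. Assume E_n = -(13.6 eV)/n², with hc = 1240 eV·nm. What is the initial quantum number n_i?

The photon energy is ΔE = hc/λ = 1240 / 1880 = 0.6596 eV.
With Z = 1, ΔE = 13.60 × (1/n_f² − 1/n_i²), so 1/n_f² − 1/n_i² = 0.04850.
With n_f = 3: 1/n_i² = 1/9 − 0.04850 = 0.06261, so n_i ≈ 4.00.

n_i = 4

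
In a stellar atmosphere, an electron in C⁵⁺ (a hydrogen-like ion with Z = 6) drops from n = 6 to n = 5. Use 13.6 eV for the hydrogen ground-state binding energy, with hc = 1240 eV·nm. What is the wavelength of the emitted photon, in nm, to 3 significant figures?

For Z = 6 the level energies scale as Z², so the effective Rydberg energy is 13.6 × 36 = 489.6 eV.
ΔE = 489.6 × (1/5² − 1/6²) = 489.6 × 0.01222 = 5.984 eV.
λ = hc/ΔE = 1240 / 5.984 = 207 nm.

207 nm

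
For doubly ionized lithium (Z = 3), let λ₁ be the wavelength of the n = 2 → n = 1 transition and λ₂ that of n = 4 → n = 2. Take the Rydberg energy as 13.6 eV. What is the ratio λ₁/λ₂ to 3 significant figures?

λ ∝ 1/ΔE ∝ 1/(1/n_f² − 1/n_i²), and the Z² and hc factors cancel in the ratio.
λ₁/λ₂ = (1/2² − 1/4²)/(1/1² − 1/2²) = 0.1875/0.7500 = 0.250.

0.250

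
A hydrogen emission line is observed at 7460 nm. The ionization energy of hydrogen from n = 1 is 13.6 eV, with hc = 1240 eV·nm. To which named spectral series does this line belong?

Pfund

ΔE = 1240/7460 = 0.1662 eV.
This matches 13.6 × (1/5² − 1/6²), so n_f = 5: the Pfund series.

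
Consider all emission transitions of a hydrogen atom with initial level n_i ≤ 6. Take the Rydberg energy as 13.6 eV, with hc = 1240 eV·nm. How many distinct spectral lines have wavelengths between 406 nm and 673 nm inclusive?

Enumerate all n_i → n_f pairs with 1 ≤ n_f < n_i ≤ 6 and compute λ = 1240 / [13.6·1·(1/n_f² − 1/n_i²)].
Lines falling in [406, 673] nm: 6→2 (410.3 nm), 5→2 (434.2 nm), 4→2 (486.3 nm), 3→2 (656.5 nm).

4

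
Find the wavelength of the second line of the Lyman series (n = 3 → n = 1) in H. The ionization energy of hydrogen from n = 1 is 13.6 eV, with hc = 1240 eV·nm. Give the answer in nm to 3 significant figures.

103 nm

The Lyman series terminates on n_f = 1; the second line has n_i = 1+2 = 3.
ΔE = 13.60 × (1/1² − 1/3²) = 12.09 eV.
λ = 1240 / 12.09 = 103 nm.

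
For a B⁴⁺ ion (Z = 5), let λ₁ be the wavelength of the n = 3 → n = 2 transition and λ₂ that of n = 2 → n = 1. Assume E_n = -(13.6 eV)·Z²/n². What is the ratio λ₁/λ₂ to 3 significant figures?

λ ∝ 1/ΔE ∝ 1/(1/n_f² − 1/n_i²), and the Z² and hc factors cancel in the ratio.
λ₁/λ₂ = (1/1² − 1/2²)/(1/2² − 1/3²) = 0.7500/0.1389 = 5.40.

5.40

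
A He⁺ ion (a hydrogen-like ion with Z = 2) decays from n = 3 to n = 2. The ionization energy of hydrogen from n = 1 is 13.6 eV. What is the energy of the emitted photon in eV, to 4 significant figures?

7.556 eV

The Bohr energies scale as Z², so for Z = 2: E_n = −54.40/n² eV.
E_3 = −54.40/9 = −6.044 eV and E_2 = −54.40/4 = −13.60 eV.
The photon energy is |E_3 − E_2| = 7.556 eV.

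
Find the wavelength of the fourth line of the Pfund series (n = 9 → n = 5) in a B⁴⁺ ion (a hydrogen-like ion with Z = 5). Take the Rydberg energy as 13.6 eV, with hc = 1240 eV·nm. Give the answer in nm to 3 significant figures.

132 nm

The Pfund series terminates on n_f = 5; the fourth line has n_i = 5+4 = 9.
ΔE = 340.0 × (1/5² − 1/9²) = 9.402 eV.
λ = 1240 / 9.402 = 132 nm.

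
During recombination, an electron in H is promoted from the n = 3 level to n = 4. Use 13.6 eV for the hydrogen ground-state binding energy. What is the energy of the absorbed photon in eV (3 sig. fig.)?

0.661 eV

E_4 = −13.60/16 = −0.8500 eV and E_3 = −13.60/9 = −1.511 eV.
The photon energy is |E_4 − E_3| = 0.661 eV.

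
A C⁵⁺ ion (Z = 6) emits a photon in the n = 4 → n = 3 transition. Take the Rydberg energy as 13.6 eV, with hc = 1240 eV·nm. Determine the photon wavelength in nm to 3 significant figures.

For Z = 6 the level energies scale as Z², so the effective Rydberg energy is 13.6 × 36 = 489.6 eV.
ΔE = 489.6 × (1/3² − 1/4²) = 489.6 × 0.04861 = 23.80 eV.
λ = hc/ΔE = 1240 / 23.80 = 52.1 nm.

52.1 nm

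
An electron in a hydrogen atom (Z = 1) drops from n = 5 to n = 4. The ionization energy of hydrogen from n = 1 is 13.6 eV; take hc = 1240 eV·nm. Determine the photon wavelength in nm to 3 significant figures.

ΔE = 13.60 × (1/4² − 1/5²) = 13.60 × 0.02250 = 0.3060 eV.
λ = hc/ΔE = 1240 / 0.3060 = 4050 nm.
This line belongs to the Brackett series.

4050 nm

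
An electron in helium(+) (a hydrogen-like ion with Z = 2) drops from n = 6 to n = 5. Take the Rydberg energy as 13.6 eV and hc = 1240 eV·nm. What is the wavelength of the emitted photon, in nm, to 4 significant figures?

1865 nm

For Z = 2 the level energies scale as Z², so the effective Rydberg energy is 13.6 × 4 = 54.40 eV.
ΔE = 54.40 × (1/5² − 1/6²) = 54.40 × 0.01222 = 0.6649 eV.
λ = hc/ΔE = 1240 / 0.6649 = 1865 nm.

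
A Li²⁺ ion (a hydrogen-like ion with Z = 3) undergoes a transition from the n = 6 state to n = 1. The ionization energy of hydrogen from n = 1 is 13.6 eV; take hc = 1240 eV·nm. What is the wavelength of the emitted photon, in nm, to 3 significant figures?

10.4 nm

For Z = 3 the level energies scale as Z², so the effective Rydberg energy is 13.6 × 9 = 122.4 eV.
ΔE = 122.4 × (1/1² − 1/6²) = 122.4 × 0.9722 = 119.0 eV.
λ = hc/ΔE = 1240 / 119.0 = 10.4 nm.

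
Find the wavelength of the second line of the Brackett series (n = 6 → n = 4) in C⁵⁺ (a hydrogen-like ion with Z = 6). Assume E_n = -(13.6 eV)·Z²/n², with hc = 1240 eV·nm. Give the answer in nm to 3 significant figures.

The Brackett series terminates on n_f = 4; the second line has n_i = 4+2 = 6.
ΔE = 489.6 × (1/4² − 1/6²) = 17.00 eV.
λ = 1240 / 17.00 = 72.9 nm.

72.9 nm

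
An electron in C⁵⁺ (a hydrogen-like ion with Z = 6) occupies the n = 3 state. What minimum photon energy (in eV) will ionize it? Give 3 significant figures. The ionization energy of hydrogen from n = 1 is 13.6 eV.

E_n = −13.6 Z²/n² = −489.6/n² eV for Z = 6.
E_3 = −489.6/9 = −54.4 eV, so ionization (to E = 0) requires 54.4 eV.

54.4 eV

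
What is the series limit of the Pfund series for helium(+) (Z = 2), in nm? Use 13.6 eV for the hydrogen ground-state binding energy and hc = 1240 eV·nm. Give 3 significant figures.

The Pfund series has lower level n_f = 5; the series limit corresponds to n_i → ∞.
ΔE_max = 13.6 × 4 / 5² = 2.176 eV.
λ_min = 1240 / 2.176 = 570 nm.

570 nm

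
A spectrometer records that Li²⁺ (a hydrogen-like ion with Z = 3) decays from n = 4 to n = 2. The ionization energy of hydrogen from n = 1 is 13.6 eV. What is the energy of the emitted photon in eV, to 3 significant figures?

23.0 eV

The Bohr energies scale as Z², so for Z = 3: E_n = −122.4/n² eV.
E_4 = −122.4/16 = −7.650 eV and E_2 = −122.4/4 = −30.60 eV.
The photon energy is |E_4 − E_2| = 23.0 eV.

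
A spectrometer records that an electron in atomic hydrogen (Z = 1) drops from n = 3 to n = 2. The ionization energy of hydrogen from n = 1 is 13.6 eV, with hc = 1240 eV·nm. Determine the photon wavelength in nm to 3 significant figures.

656 nm

ΔE = 13.60 × (1/2² − 1/3²) = 13.60 × 0.1389 = 1.889 eV.
λ = hc/ΔE = 1240 / 1.889 = 656 nm.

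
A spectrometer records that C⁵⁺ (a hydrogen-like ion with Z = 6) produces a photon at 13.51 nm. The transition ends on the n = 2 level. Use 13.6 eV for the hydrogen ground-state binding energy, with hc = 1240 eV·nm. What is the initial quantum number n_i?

n_i = 4

The photon energy is ΔE = hc/λ = 1240 / 13.51 = 91.78 eV.
With Z = 6, ΔE = 489.6 × (1/n_f² − 1/n_i²), so 1/n_f² − 1/n_i² = 0.1875.
With n_f = 2: 1/n_i² = 1/4 − 0.1875 = 0.06253, so n_i ≈ 4.00.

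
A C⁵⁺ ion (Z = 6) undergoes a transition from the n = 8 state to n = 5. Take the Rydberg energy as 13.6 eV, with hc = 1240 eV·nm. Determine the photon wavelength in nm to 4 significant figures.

For Z = 6 the level energies scale as Z², so the effective Rydberg energy is 13.6 × 36 = 489.6 eV.
ΔE = 489.6 × (1/5² − 1/8²) = 489.6 × 0.02438 = 11.93 eV.
λ = hc/ΔE = 1240 / 11.93 = 103.9 nm.

103.9 nm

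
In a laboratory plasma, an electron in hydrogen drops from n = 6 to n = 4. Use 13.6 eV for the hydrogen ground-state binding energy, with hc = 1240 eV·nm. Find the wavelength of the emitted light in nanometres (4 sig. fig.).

ΔE = 13.60 × (1/4² − 1/6²) = 13.60 × 0.03472 = 0.4722 eV.
λ = hc/ΔE = 1240 / 0.4722 = 2626 nm.
This line belongs to the Brackett series.

2626 nm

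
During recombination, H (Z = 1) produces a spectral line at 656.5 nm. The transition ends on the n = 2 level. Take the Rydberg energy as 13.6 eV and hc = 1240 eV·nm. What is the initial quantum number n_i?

The photon energy is ΔE = hc/λ = 1240 / 656.5 = 1.889 eV.
With Z = 1, ΔE = 13.60 × (1/n_f² − 1/n_i²), so 1/n_f² − 1/n_i² = 0.1389.
With n_f = 2: 1/n_i² = 1/4 − 0.1389 = 0.1111, so n_i ≈ 3.00.

n_i = 3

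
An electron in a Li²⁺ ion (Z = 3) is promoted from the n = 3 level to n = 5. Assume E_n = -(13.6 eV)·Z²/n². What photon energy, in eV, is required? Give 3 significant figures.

8.70 eV

The Bohr energies scale as Z², so for Z = 3: E_n = −122.4/n² eV.
E_5 = −122.4/25 = −4.896 eV and E_3 = −122.4/9 = −13.60 eV.
The photon energy is |E_5 − E_3| = 8.70 eV.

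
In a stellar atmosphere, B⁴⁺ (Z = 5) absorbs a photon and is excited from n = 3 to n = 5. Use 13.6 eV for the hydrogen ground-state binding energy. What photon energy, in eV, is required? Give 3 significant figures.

24.2 eV

The Bohr energies scale as Z², so for Z = 5: E_n = −340.0/n² eV.
E_5 = −340.0/25 = −13.60 eV and E_3 = −340.0/9 = −37.78 eV.
The photon energy is |E_5 − E_3| = 24.2 eV.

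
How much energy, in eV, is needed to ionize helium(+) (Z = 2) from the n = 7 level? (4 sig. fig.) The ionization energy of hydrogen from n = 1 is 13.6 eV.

E_n = −13.6 Z²/n² = −54.40/n² eV for Z = 2.
E_7 = −54.40/49 = −1.110 eV, so ionization (to E = 0) requires 1.110 eV.

1.110 eV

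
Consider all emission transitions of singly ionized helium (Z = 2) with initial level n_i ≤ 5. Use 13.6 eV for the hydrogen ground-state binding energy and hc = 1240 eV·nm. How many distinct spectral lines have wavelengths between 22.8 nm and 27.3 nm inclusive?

Enumerate all n_i → n_f pairs with 1 ≤ n_f < n_i ≤ 5 and compute λ = 1240 / [13.6·4·(1/n_f² − 1/n_i²)].
Lines falling in [22.8, 27.3] nm: 5→1 (23.74 nm), 4→1 (24.31 nm), 3→1 (25.64 nm).

3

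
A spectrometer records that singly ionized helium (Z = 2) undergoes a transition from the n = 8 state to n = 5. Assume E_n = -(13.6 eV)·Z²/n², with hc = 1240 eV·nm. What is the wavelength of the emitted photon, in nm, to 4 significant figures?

935.1 nm

For Z = 2 the level energies scale as Z², so the effective Rydberg energy is 13.6 × 4 = 54.40 eV.
ΔE = 54.40 × (1/5² − 1/8²) = 54.40 × 0.02438 = 1.326 eV.
λ = hc/ΔE = 1240 / 1.326 = 935.1 nm.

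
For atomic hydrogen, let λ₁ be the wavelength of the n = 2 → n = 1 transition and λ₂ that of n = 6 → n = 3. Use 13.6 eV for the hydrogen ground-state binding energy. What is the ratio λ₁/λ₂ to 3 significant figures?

0.111

λ ∝ 1/ΔE ∝ 1/(1/n_f² − 1/n_i²), and the Z² and hc factors cancel in the ratio.
λ₁/λ₂ = (1/3² − 1/6²)/(1/1² − 1/2²) = 0.08333/0.7500 = 0.111.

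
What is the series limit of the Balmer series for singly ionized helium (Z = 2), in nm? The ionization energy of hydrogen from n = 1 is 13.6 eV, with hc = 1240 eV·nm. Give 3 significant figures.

91.2 nm

The Balmer series has lower level n_f = 2; the series limit corresponds to n_i → ∞.
ΔE_max = 13.6 × 4 / 2² = 13.60 eV.
λ_min = 1240 / 13.60 = 91.2 nm.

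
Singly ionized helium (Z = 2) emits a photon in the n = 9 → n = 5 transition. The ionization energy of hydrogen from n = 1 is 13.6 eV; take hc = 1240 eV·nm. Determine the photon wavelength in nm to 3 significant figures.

824 nm

For Z = 2 the level energies scale as Z², so the effective Rydberg energy is 13.6 × 4 = 54.40 eV.
ΔE = 54.40 × (1/5² − 1/9²) = 54.40 × 0.02765 = 1.504 eV.
λ = hc/ΔE = 1240 / 1.504 = 824 nm.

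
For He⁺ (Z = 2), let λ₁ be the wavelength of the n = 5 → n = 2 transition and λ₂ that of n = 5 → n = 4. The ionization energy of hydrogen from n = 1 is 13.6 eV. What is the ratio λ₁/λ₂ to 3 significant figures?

0.107

λ ∝ 1/ΔE ∝ 1/(1/n_f² − 1/n_i²), and the Z² and hc factors cancel in the ratio.
λ₁/λ₂ = (1/4² − 1/5²)/(1/2² − 1/5²) = 0.02250/0.2100 = 0.107.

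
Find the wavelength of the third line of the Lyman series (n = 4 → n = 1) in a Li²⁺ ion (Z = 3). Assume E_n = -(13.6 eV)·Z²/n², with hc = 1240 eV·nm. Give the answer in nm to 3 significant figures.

10.8 nm

The Lyman series terminates on n_f = 1; the third line has n_i = 1+3 = 4.
ΔE = 122.4 × (1/1² − 1/4²) = 114.8 eV.
λ = 1240 / 114.8 = 10.8 nm.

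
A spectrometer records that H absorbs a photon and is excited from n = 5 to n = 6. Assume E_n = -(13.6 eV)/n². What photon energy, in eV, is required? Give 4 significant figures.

E_6 = −13.60/36 = −0.3778 eV and E_5 = −13.60/25 = −0.5440 eV.
The photon energy is |E_6 − E_5| = 0.1662 eV.

0.1662 eV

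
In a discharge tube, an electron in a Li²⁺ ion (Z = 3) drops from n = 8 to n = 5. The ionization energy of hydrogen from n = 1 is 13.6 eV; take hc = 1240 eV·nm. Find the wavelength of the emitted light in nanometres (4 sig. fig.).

415.6 nm

For Z = 3 the level energies scale as Z², so the effective Rydberg energy is 13.6 × 9 = 122.4 eV.
ΔE = 122.4 × (1/5² − 1/8²) = 122.4 × 0.02438 = 2.984 eV.
λ = hc/ΔE = 1240 / 2.984 = 415.6 nm.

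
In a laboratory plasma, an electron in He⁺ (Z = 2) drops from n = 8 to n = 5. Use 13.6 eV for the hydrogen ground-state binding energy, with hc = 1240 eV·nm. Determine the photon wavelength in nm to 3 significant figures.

935 nm

For Z = 2 the level energies scale as Z², so the effective Rydberg energy is 13.6 × 4 = 54.40 eV.
ΔE = 54.40 × (1/5² − 1/8²) = 54.40 × 0.02438 = 1.326 eV.
λ = hc/ΔE = 1240 / 1.326 = 935 nm.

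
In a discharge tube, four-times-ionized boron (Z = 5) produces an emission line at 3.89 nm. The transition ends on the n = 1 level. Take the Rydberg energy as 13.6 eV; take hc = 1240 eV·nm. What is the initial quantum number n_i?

The photon energy is ΔE = hc/λ = 1240 / 3.89 = 318.8 eV.
With Z = 5, ΔE = 340.0 × (1/n_f² − 1/n_i²), so 1/n_f² − 1/n_i² = 0.9375.
With n_f = 1: 1/n_i² = 1/1 − 0.9375 = 0.06245, so n_i ≈ 4.00.

n_i = 4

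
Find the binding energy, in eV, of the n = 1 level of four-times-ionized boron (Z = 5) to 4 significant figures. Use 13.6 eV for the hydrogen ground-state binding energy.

E_n = −13.6 Z²/n² = −340.0/n² eV for Z = 5.
E_1 = −340.0/1 = −340.0 eV, so ionization (to E = 0) requires 340.0 eV.

340.0 eV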